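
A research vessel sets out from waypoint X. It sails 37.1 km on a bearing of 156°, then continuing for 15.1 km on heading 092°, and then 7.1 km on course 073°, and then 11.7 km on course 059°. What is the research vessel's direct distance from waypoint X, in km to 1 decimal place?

Leg 1 (156°, 37.1 km): east 37.1 sin 156° = 15.09, north 37.1 cos 156° = -33.89
Leg 2 (092°, 15.1 km): east 15.1 sin 92° = 15.09, north 15.1 cos 92° = -0.53
Leg 3 (073°, 7.1 km): east 7.1 sin 73° = 6.79, north 7.1 cos 73° = 2.08
Leg 4 (059°, 11.7 km): east 11.7 sin 59° = 10.03, north 11.7 cos 59° = 6.03
Net: 47.00 east, -26.32 north. Distance = √((47.00)² + (-26.32)²) = 53.866 km.

53.9 km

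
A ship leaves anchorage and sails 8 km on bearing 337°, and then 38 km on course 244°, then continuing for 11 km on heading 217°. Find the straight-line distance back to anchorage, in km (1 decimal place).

47.5 km

Leg 1 (337°, 8 km): east 8 sin 337° = -3.13, north 8 cos 337° = 7.36
Leg 2 (244°, 38 km): east 38 sin 244° = -34.15, north 38 cos 244° = -16.66
Leg 3 (217°, 11 km): east 11 sin 217° = -6.62, north 11 cos 217° = -8.78
Net: -43.90 east, -18.08 north. Distance = √((-43.90)² + (-18.08)²) = 47.477 km.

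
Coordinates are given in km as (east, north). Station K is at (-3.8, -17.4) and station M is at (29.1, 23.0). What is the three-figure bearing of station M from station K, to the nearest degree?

039°

Δeast = 29.1 − -3.8 = 32.90; Δnorth = 23.0 − -17.4 = 40.40.
Bearing = atan2(Δeast, Δnorth) mod 360° = 39.16° ≈ 039°.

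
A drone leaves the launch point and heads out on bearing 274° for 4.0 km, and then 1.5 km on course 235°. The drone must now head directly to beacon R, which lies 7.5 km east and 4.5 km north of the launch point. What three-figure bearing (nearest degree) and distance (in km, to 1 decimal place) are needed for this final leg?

068°, 13.7 km

Leg 1 (274°, 4.0 km): east 4.0 sin 274° = -3.99, north 4.0 cos 274° = 0.28
Leg 2 (235°, 1.5 km): east 1.5 sin 235° = -1.23, north 1.5 cos 235° = -0.86
Current position: (-5.22, -0.58). Target: (7.5, 4.5). Remaining: Δeast = 12.72, Δnorth = 5.08.
Bearing = atan2(12.72, 5.08) mod 360° = 68.22°; distance = √((12.72)² + (5.08)²) = 13.696 km.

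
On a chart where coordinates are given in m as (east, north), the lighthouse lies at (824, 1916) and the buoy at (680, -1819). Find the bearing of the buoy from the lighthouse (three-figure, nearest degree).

182°

Δeast = 680 − 824 = -144.00; Δnorth = -1819 − 1916 = -3735.00.
Bearing = atan2(Δeast, Δnorth) mod 360° = 182.21° ≈ 182°.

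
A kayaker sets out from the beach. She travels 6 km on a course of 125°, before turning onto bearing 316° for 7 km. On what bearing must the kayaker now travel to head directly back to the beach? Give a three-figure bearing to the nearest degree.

182°

Leg 1 (125°, 6 km): east 6 sin 125° = 4.91, north 6 cos 125° = -3.44
Leg 2 (316°, 7 km): east 7 sin 316° = -4.86, north 7 cos 316° = 5.04
Net displacement: 0.05 east, 1.59 north. Direction back to start is (-0.05, -1.59): bearing = atan2(-0.05, -1.59) mod 360° = 181.88° ≈ 182°.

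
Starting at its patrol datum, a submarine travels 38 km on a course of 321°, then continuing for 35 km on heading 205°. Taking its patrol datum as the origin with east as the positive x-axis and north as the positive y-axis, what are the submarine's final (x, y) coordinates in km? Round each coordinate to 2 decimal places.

Leg 1 (321°, 38 km): east 38 sin 321° = -23.91, north 38 cos 321° = 29.53
Leg 2 (205°, 35 km): east 35 sin 205° = -14.79, north 35 cos 205° = -31.72
Summing: -38.71 km east, -2.19 km north → (-38.71, -2.19).

(-38.71, -2.19)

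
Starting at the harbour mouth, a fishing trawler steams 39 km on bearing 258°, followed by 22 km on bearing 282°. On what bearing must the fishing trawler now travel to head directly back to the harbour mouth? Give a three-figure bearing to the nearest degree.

087°

Leg 1 (258°, 39 km): east 39 sin 258° = -38.15, north 39 cos 258° = -8.11
Leg 2 (282°, 22 km): east 22 sin 282° = -21.52, north 22 cos 282° = 4.57
Net displacement: -59.67 east, -3.53 north. Direction back to start is (59.67, 3.53): bearing = atan2(59.67, 3.53) mod 360° = 86.61° ≈ 087°.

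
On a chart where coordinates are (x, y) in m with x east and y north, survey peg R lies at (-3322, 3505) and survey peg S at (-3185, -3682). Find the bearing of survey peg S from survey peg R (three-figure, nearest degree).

179°

Δeast = -3185 − -3322 = 137.00; Δnorth = -3682 − 3505 = -7187.00.
Bearing = atan2(Δeast, Δnorth) mod 360° = 178.91° ≈ 179°.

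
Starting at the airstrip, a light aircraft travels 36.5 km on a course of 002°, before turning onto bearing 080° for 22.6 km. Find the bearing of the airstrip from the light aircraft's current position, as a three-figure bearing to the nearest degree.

210°

Leg 1 (002°, 36.5 km): east 36.5 sin 2° = 1.27, north 36.5 cos 2° = 36.48
Leg 2 (080°, 22.6 km): east 22.6 sin 80° = 22.26, north 22.6 cos 80° = 3.92
Net displacement: 23.53 east, 40.40 north. Direction back to start is (-23.53, -40.40): bearing = atan2(-23.53, -40.40) mod 360° = 210.22° ≈ 210°.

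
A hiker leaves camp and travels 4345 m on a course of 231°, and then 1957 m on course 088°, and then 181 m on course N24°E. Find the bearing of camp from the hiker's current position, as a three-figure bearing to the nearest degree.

028°

Leg 1 (231°, 4345 m): east 4345 sin 231° = -3376.70, north 4345 cos 231° = -2734.40
Leg 2 (088°, 1957 m): east 1957 sin 88° = 1955.81, north 1957 cos 88° = 68.30
Leg 3 (N24°E, 181 m): east 181 sin 24° = 73.62, north 181 cos 24° = 165.35
Net displacement: -1347.27 east, -2500.75 north. Direction back to start is (1347.27, 2500.75): bearing = atan2(1347.27, 2500.75) mod 360° = 28.31° ≈ 028°.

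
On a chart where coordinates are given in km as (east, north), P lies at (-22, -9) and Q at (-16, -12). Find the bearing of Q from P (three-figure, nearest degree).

Δeast = -16 − -22 = 6.00; Δnorth = -12 − -9 = -3.00.
Bearing = atan2(Δeast, Δnorth) mod 360° = 116.57° ≈ 117°.

117°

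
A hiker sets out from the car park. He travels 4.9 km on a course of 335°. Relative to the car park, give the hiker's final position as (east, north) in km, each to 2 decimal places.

Leg 1 (335°, 4.9 km): east 4.9 sin 335° = -2.07, north 4.9 cos 335° = 4.44
Summing: -2.07 km east, 4.44 km north → (-2.07, 4.44).

(-2.07, 4.44)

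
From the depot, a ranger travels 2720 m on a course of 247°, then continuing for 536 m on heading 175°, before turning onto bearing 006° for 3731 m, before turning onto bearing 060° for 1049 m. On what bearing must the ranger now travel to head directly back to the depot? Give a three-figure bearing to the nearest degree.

156°

Leg 1 (247°, 2720 m): east 2720 sin 247° = -2503.77, north 2720 cos 247° = -1062.79
Leg 2 (175°, 536 m): east 536 sin 175° = 46.72, north 536 cos 175° = -533.96
Leg 3 (006°, 3731 m): east 3731 sin 6° = 390.00, north 3731 cos 6° = 3710.56
Leg 4 (060°, 1049 m): east 1049 sin 60° = 908.46, north 1049 cos 60° = 524.50
Net displacement: -1158.60 east, 2638.31 north. Direction back to start is (1158.60, -2638.31): bearing = atan2(1158.60, -2638.31) mod 360° = 156.29° ≈ 156°.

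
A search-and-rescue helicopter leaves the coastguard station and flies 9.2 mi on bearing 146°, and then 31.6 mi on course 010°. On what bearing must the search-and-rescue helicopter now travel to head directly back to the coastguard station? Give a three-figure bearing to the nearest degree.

204°

Leg 1 (146°, 9.2 mi): east 9.2 sin 146° = 5.14, north 9.2 cos 146° = -7.63
Leg 2 (010°, 31.6 mi): east 31.6 sin 10° = 5.49, north 31.6 cos 10° = 31.12
Net displacement: 10.63 east, 23.49 north. Direction back to start is (-10.63, -23.49): bearing = atan2(-10.63, -23.49) mod 360° = 204.35° ≈ 204°.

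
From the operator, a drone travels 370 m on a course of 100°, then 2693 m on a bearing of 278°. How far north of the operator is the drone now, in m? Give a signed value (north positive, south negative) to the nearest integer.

Leg 1 (100°, 370 m): east 370 sin 100° = 364.38, north 370 cos 100° = -64.25
Leg 2 (278°, 2693 m): east 2693 sin 278° = -2666.79, north 2693 cos 278° = 374.79
Net north component: 310.54 m.

311 m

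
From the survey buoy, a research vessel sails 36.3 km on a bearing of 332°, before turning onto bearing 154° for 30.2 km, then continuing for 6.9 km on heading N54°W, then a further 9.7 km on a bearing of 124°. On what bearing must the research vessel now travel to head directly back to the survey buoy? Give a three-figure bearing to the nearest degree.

159°

Leg 1 (332°, 36.3 km): east 36.3 sin 332° = -17.04, north 36.3 cos 332° = 32.05
Leg 2 (154°, 30.2 km): east 30.2 sin 154° = 13.24, north 30.2 cos 154° = -27.14
Leg 3 (N54°W, 6.9 km): east 6.9 sin 306° = -5.58, north 6.9 cos 306° = 4.06
Leg 4 (124°, 9.7 km): east 9.7 sin 124° = 8.04, north 9.7 cos 124° = -5.42
Net displacement: -1.34 east, 3.54 north. Direction back to start is (1.34, -3.54): bearing = atan2(1.34, -3.54) mod 360° = 159.21° ≈ 159°.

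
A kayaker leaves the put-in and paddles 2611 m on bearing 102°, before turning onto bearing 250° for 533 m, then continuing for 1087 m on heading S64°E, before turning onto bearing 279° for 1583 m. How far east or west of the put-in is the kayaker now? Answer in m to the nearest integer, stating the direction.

Leg 1 (102°, 2611 m): east 2611 sin 102° = 2553.94, north 2611 cos 102° = -542.86
Leg 2 (250°, 533 m): east 533 sin 250° = -500.86, north 533 cos 250° = -182.30
Leg 3 (S64°E, 1087 m): east 1087 sin 116° = 976.99, north 1087 cos 116° = -476.51
Leg 4 (279°, 1583 m): east 1583 sin 279° = -1563.51, north 1583 cos 279° = 247.64
Net east component: 1466.57 m.

1467 m east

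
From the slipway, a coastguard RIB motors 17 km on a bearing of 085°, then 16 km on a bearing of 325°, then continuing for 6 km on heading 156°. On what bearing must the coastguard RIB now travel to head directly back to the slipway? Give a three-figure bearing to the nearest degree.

228°

Leg 1 (085°, 17 km): east 17 sin 85° = 16.94, north 17 cos 85° = 1.48
Leg 2 (325°, 16 km): east 16 sin 325° = -9.18, north 16 cos 325° = 13.11
Leg 3 (156°, 6 km): east 6 sin 156° = 2.44, north 6 cos 156° = -5.48
Net displacement: 10.20 east, 9.11 north. Direction back to start is (-10.20, -9.11): bearing = atan2(-10.20, -9.11) mod 360° = 228.24° ≈ 228°.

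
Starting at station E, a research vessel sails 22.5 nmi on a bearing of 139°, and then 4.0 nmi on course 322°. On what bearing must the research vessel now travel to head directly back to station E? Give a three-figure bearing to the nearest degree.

Leg 1 (139°, 22.5 nmi): east 22.5 sin 139° = 14.76, north 22.5 cos 139° = -16.98
Leg 2 (322°, 4.0 nmi): east 4.0 sin 322° = -2.46, north 4.0 cos 322° = 3.15
Net displacement: 12.30 east, -13.83 north. Direction back to start is (-12.30, 13.83): bearing = atan2(-12.30, 13.83) mod 360° = 318.35° ≈ 318°.

318°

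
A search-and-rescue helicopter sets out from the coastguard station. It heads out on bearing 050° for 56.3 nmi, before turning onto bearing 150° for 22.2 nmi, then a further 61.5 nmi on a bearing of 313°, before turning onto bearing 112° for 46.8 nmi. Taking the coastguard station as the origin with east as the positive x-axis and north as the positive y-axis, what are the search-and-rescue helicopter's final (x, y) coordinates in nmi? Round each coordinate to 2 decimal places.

Leg 1 (050°, 56.3 nmi): east 56.3 sin 50° = 43.13, north 56.3 cos 50° = 36.19
Leg 2 (150°, 22.2 nmi): east 22.2 sin 150° = 11.10, north 22.2 cos 150° = -19.23
Leg 3 (313°, 61.5 nmi): east 61.5 sin 313° = -44.98, north 61.5 cos 313° = 41.94
Leg 4 (112°, 46.8 nmi): east 46.8 sin 112° = 43.39, north 46.8 cos 112° = -17.53
Summing: 52.64 nmi east, 41.37 nmi north → (52.64, 41.37).

(52.64, 41.37)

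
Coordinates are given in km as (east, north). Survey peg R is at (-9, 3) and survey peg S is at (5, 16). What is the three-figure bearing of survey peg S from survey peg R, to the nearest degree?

047°

Δeast = 5 − -9 = 14.00; Δnorth = 16 − 3 = 13.00.
Bearing = atan2(Δeast, Δnorth) mod 360° = 47.12° ≈ 047°.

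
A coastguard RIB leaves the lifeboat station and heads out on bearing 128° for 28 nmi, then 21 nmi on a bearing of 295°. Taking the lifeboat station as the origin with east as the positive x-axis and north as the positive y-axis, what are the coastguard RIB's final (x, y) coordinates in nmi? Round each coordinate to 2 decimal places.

(3.03, -8.36)

Leg 1 (128°, 28 nmi): east 28 sin 128° = 22.06, north 28 cos 128° = -17.24
Leg 2 (295°, 21 nmi): east 21 sin 295° = -19.03, north 21 cos 295° = 8.87
Summing: 3.03 nmi east, -8.36 nmi north → (3.03, -8.36).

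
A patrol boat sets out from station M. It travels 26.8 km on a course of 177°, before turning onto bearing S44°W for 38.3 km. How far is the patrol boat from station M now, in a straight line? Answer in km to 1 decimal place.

Leg 1 (177°, 26.8 km): east 26.8 sin 177° = 1.40, north 26.8 cos 177° = -26.76
Leg 2 (S44°W, 38.3 km): east 38.3 sin 224° = -26.61, north 38.3 cos 224° = -27.55
Net: -25.20 east, -54.31 north. Distance = √((-25.20)² + (-54.31)²) = 59.876 km.

59.9 km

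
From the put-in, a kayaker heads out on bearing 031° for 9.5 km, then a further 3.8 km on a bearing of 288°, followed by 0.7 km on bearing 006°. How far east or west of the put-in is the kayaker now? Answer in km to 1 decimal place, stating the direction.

Leg 1 (031°, 9.5 km): east 9.5 sin 31° = 4.89, north 9.5 cos 31° = 8.14
Leg 2 (288°, 3.8 km): east 3.8 sin 288° = -3.61, north 3.8 cos 288° = 1.17
Leg 3 (006°, 0.7 km): east 0.7 sin 6° = 0.07, north 0.7 cos 6° = 0.70
Net east component: 1.35 km.

1.4 km east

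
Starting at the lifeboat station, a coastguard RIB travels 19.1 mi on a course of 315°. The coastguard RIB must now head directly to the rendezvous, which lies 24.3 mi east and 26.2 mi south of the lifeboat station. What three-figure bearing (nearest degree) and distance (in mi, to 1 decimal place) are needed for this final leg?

136°, 54.8 mi

Leg 1 (315°, 19.1 mi): east 19.1 sin 315° = -13.51, north 19.1 cos 315° = 13.51
Current position: (-13.51, 13.51). Target: (24.3, -26.2). Remaining: Δeast = 37.81, Δnorth = -39.71.
Bearing = atan2(37.81, -39.71) mod 360° = 136.40°; distance = √((37.81)² + (-39.71)²) = 54.825 mi.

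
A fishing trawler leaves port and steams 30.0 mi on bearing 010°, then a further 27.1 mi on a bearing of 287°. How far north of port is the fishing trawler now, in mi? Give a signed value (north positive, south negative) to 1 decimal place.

37.5 mi

Leg 1 (010°, 30.0 mi): east 30.0 sin 10° = 5.21, north 30.0 cos 10° = 29.54
Leg 2 (287°, 27.1 mi): east 27.1 sin 287° = -25.92, north 27.1 cos 287° = 7.92
Net north component: 37.47 mi.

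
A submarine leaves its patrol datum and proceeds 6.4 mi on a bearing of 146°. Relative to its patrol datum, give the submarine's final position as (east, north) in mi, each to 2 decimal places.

(3.58, -5.31)

Leg 1 (146°, 6.4 mi): east 6.4 sin 146° = 3.58, north 6.4 cos 146° = -5.31
Summing: 3.58 mi east, -5.31 mi north → (3.58, -5.31).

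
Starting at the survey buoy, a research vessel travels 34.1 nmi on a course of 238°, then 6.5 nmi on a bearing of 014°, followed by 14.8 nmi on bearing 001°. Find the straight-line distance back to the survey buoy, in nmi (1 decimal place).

Leg 1 (238°, 34.1 nmi): east 34.1 sin 238° = -28.92, north 34.1 cos 238° = -18.07
Leg 2 (014°, 6.5 nmi): east 6.5 sin 14° = 1.57, north 6.5 cos 14° = 6.31
Leg 3 (001°, 14.8 nmi): east 14.8 sin 1° = 0.26, north 14.8 cos 1° = 14.80
Net: -27.09 east, 3.03 north. Distance = √((-27.09)² + (3.03)²) = 27.257 nmi.

27.3 nmi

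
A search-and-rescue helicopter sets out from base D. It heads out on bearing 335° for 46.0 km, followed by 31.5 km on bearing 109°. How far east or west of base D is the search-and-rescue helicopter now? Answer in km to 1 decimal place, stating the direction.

Leg 1 (335°, 46.0 km): east 46.0 sin 335° = -19.44, north 46.0 cos 335° = 41.69
Leg 2 (109°, 31.5 km): east 31.5 sin 109° = 29.78, north 31.5 cos 109° = -10.26
Net east component: 10.34 km.

10.3 km east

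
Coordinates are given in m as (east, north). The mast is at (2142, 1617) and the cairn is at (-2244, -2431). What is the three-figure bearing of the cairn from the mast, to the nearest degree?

Δeast = -2244 − 2142 = -4386.00; Δnorth = -2431 − 1617 = -4048.00.
Bearing = atan2(Δeast, Δnorth) mod 360° = 227.29° ≈ 227°.

227°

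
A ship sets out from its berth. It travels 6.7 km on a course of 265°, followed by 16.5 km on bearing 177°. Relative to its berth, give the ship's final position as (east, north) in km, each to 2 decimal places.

(-5.81, -17.06)

Leg 1 (265°, 6.7 km): east 6.7 sin 265° = -6.67, north 6.7 cos 265° = -0.58
Leg 2 (177°, 16.5 km): east 16.5 sin 177° = 0.86, north 16.5 cos 177° = -16.48
Summing: -5.81 km east, -17.06 km north → (-5.81, -17.06).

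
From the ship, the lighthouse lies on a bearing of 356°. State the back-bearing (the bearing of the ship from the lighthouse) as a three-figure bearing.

Back-bearing = 356° − 180° = 176°.

176°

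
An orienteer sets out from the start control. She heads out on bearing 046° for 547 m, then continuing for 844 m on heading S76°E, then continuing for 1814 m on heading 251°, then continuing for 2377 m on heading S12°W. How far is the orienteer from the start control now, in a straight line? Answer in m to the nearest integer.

Leg 1 (046°, 547 m): east 547 sin 46° = 393.48, north 547 cos 46° = 379.98
Leg 2 (S76°E, 844 m): east 844 sin 104° = 818.93, north 844 cos 104° = -204.18
Leg 3 (251°, 1814 m): east 1814 sin 251° = -1715.17, north 1814 cos 251° = -590.58
Leg 4 (S12°W, 2377 m): east 2377 sin 192° = -494.21, north 2377 cos 192° = -2325.06
Net: -996.97 east, -2739.84 north. Distance = √((-996.97)² + (-2739.84)²) = 2915.592 m.

2916 m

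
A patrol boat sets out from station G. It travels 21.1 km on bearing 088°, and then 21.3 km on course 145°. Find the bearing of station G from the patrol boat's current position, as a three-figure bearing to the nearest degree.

297°

Leg 1 (088°, 21.1 km): east 21.1 sin 88° = 21.09, north 21.1 cos 88° = 0.74
Leg 2 (145°, 21.3 km): east 21.3 sin 145° = 12.22, north 21.3 cos 145° = -17.45
Net displacement: 33.30 east, -16.71 north. Direction back to start is (-33.30, 16.71): bearing = atan2(-33.30, 16.71) mod 360° = 296.65° ≈ 297°.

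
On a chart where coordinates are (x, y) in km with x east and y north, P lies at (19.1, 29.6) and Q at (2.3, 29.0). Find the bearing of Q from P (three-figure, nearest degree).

268°

Δeast = 2.3 − 19.1 = -16.80; Δnorth = 29.0 − 29.6 = -0.60.
Bearing = atan2(Δeast, Δnorth) mod 360° = 267.95° ≈ 268°.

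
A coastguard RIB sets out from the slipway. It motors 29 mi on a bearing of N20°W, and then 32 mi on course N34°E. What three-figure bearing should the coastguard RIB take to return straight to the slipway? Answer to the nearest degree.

188°

Leg 1 (N20°W, 29 mi): east 29 sin 340° = -9.92, north 29 cos 340° = 27.25
Leg 2 (N34°E, 32 mi): east 32 sin 34° = 17.89, north 32 cos 34° = 26.53
Net displacement: 7.98 east, 53.78 north. Direction back to start is (-7.98, -53.78): bearing = atan2(-7.98, -53.78) mod 360° = 188.44° ≈ 188°.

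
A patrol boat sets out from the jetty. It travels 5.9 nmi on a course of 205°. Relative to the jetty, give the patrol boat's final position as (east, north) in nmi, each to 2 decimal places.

Leg 1 (205°, 5.9 nmi): east 5.9 sin 205° = -2.49, north 5.9 cos 205° = -5.35
Summing: -2.49 nmi east, -5.35 nmi north → (-2.49, -5.35).

(-2.49, -5.35)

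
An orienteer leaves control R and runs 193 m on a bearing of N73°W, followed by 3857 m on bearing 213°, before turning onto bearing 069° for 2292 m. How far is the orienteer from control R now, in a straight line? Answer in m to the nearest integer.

2361 m

Leg 1 (N73°W, 193 m): east 193 sin 287° = -184.57, north 193 cos 287° = 56.43
Leg 2 (213°, 3857 m): east 3857 sin 213° = -2100.67, north 3857 cos 213° = -3234.75
Leg 3 (069°, 2292 m): east 2292 sin 69° = 2139.77, north 2292 cos 69° = 821.38
Net: -145.47 east, -2356.95 north. Distance = √((-145.47)² + (-2356.95)²) = 2361.430 m.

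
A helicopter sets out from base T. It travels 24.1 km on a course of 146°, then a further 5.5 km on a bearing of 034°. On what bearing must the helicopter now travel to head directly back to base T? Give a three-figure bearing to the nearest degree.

Leg 1 (146°, 24.1 km): east 24.1 sin 146° = 13.48, north 24.1 cos 146° = -19.98
Leg 2 (034°, 5.5 km): east 5.5 sin 34° = 3.08, north 5.5 cos 34° = 4.56
Net displacement: 16.55 east, -15.42 north. Direction back to start is (-16.55, 15.42): bearing = atan2(-16.55, 15.42) mod 360° = 312.97° ≈ 313°.

313°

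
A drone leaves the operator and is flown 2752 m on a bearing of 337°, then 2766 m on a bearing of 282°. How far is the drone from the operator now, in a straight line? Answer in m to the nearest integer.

4895 m

Leg 1 (337°, 2752 m): east 2752 sin 337° = -1075.29, north 2752 cos 337° = 2533.23
Leg 2 (282°, 2766 m): east 2766 sin 282° = -2705.56, north 2766 cos 282° = 575.08
Net: -3780.85 east, 3108.31 north. Distance = √((-3780.85)² + (3108.31)²) = 4894.530 m.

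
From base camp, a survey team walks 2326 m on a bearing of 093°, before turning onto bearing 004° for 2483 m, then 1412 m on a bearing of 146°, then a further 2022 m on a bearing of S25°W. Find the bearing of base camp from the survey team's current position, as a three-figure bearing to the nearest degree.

Leg 1 (093°, 2326 m): east 2326 sin 93° = 2322.81, north 2326 cos 93° = -121.73
Leg 2 (004°, 2483 m): east 2483 sin 4° = 173.21, north 2483 cos 4° = 2476.95
Leg 3 (146°, 1412 m): east 1412 sin 146° = 789.58, north 1412 cos 146° = -1170.60
Leg 4 (S25°W, 2022 m): east 2022 sin 205° = -854.53, north 2022 cos 205° = -1832.55
Net displacement: 2431.06 east, -647.94 north. Direction back to start is (-2431.06, 647.94): bearing = atan2(-2431.06, 647.94) mod 360° = 284.92° ≈ 285°.

285°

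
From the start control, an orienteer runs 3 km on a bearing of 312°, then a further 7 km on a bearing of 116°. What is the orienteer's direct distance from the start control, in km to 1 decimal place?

Leg 1 (312°, 3 km): east 3 sin 312° = -2.23, north 3 cos 312° = 2.01
Leg 2 (116°, 7 km): east 7 sin 116° = 6.29, north 7 cos 116° = -3.07
Net: 4.06 east, -1.06 north. Distance = √((4.06)² + (-1.06)²) = 4.198 km.

4.2 km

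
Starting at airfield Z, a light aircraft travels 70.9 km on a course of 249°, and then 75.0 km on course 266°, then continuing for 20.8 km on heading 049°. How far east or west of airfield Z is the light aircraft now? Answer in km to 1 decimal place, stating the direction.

125.3 km west

Leg 1 (249°, 70.9 km): east 70.9 sin 249° = -66.19, north 70.9 cos 249° = -25.41
Leg 2 (266°, 75.0 km): east 75.0 sin 266° = -74.82, north 75.0 cos 266° = -5.23
Leg 3 (049°, 20.8 km): east 20.8 sin 49° = 15.70, north 20.8 cos 49° = 13.65
Net east component: -125.31 km.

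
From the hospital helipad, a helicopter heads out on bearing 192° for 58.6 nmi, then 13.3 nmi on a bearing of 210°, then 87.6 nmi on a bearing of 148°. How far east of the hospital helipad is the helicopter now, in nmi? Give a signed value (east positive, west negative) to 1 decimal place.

27.6 nmi

Leg 1 (192°, 58.6 nmi): east 58.6 sin 192° = -12.18, north 58.6 cos 192° = -57.32
Leg 2 (210°, 13.3 nmi): east 13.3 sin 210° = -6.65, north 13.3 cos 210° = -11.52
Leg 3 (148°, 87.6 nmi): east 87.6 sin 148° = 46.42, north 87.6 cos 148° = -74.29
Net east component: 27.59 nmi.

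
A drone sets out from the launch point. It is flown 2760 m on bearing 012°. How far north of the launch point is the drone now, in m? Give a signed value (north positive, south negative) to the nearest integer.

Leg 1 (012°, 2760 m): east 2760 sin 12° = 573.84, north 2760 cos 12° = 2699.69
Net north component: 2699.69 m.

2700 m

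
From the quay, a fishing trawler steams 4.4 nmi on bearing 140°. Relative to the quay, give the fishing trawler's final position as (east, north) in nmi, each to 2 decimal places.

Leg 1 (140°, 4.4 nmi): east 4.4 sin 140° = 2.83, north 4.4 cos 140° = -3.37
Summing: 2.83 nmi east, -3.37 nmi north → (2.83, -3.37).

(2.83, -3.37)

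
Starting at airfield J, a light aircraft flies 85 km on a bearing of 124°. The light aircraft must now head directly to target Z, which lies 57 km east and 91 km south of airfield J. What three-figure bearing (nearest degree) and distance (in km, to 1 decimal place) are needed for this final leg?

197°, 45.5 km

Leg 1 (124°, 85 km): east 85 sin 124° = 70.47, north 85 cos 124° = -47.53
Current position: (70.47, -47.53). Target: (57, -91). Remaining: Δeast = -13.47, Δnorth = -43.47.
Bearing = atan2(-13.47, -43.47) mod 360° = 197.21°; distance = √((-13.47)² + (-43.47)²) = 45.507 km.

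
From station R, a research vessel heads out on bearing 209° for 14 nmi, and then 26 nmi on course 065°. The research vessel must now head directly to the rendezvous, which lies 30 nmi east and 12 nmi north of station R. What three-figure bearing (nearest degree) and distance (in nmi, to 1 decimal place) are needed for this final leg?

Leg 1 (209°, 14 nmi): east 14 sin 209° = -6.79, north 14 cos 209° = -12.24
Leg 2 (065°, 26 nmi): east 26 sin 65° = 23.56, north 26 cos 65° = 10.99
Current position: (16.78, -1.26). Target: (30, 12). Remaining: Δeast = 13.22, Δnorth = 13.26.
Bearing = atan2(13.22, 13.26) mod 360° = 44.93°; distance = √((13.22)² + (13.26)²) = 18.724 nmi.

045°, 18.7 nmi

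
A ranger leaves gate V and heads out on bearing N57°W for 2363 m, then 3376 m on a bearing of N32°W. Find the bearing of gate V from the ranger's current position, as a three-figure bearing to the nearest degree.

138°

Leg 1 (N57°W, 2363 m): east 2363 sin 303° = -1981.78, north 2363 cos 303° = 1286.98
Leg 2 (N32°W, 3376 m): east 3376 sin 328° = -1789.01, north 3376 cos 328° = 2863.01
Net displacement: -3770.79 east, 4149.99 north. Direction back to start is (3770.79, -4149.99): bearing = atan2(3770.79, -4149.99) mod 360° = 137.74° ≈ 138°.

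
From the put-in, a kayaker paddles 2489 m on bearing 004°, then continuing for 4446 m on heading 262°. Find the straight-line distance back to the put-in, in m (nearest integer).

Leg 1 (004°, 2489 m): east 2489 sin 4° = 173.62, north 2489 cos 4° = 2482.94
Leg 2 (262°, 4446 m): east 4446 sin 262° = -4402.73, north 4446 cos 262° = -618.76
Net: -4229.11 east, 1864.17 north. Distance = √((-4229.11)² + (1864.17)²) = 4621.742 m.

4622 m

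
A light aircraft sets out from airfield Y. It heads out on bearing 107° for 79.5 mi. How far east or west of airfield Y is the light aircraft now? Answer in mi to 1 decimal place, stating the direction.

76.0 mi east

Leg 1 (107°, 79.5 mi): east 79.5 sin 107° = 76.03, north 79.5 cos 107° = -23.24
Net east component: 76.03 mi.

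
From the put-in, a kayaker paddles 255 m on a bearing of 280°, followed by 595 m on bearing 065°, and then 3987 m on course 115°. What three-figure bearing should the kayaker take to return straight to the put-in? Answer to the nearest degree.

Leg 1 (280°, 255 m): east 255 sin 280° = -251.13, north 255 cos 280° = 44.28
Leg 2 (065°, 595 m): east 595 sin 65° = 539.25, north 595 cos 65° = 251.46
Leg 3 (115°, 3987 m): east 3987 sin 115° = 3613.45, north 3987 cos 115° = -1684.98
Net displacement: 3901.58 east, -1389.24 north. Direction back to start is (-3901.58, 1389.24): bearing = atan2(-3901.58, 1389.24) mod 360° = 289.60° ≈ 290°.

290°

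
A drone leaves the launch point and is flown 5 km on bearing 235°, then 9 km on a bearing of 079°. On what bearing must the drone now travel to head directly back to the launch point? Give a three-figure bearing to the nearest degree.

Leg 1 (235°, 5 km): east 5 sin 235° = -4.10, north 5 cos 235° = -2.87
Leg 2 (079°, 9 km): east 9 sin 79° = 8.83, north 9 cos 79° = 1.72
Net displacement: 4.74 east, -1.15 north. Direction back to start is (-4.74, 1.15): bearing = atan2(-4.74, 1.15) mod 360° = 283.65° ≈ 284°.

284°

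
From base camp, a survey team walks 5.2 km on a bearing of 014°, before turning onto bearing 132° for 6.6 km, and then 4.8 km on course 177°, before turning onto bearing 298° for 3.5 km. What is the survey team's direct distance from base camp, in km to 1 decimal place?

4.2 km

Leg 1 (014°, 5.2 km): east 5.2 sin 14° = 1.26, north 5.2 cos 14° = 5.05
Leg 2 (132°, 6.6 km): east 6.6 sin 132° = 4.90, north 6.6 cos 132° = -4.42
Leg 3 (177°, 4.8 km): east 4.8 sin 177° = 0.25, north 4.8 cos 177° = -4.79
Leg 4 (298°, 3.5 km): east 3.5 sin 298° = -3.09, north 3.5 cos 298° = 1.64
Net: 3.32 east, -2.52 north. Distance = √((3.32)² + (-2.52)²) = 4.172 km.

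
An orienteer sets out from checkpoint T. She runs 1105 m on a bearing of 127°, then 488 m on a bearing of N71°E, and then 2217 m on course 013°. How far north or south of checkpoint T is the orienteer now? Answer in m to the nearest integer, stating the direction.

Leg 1 (127°, 1105 m): east 1105 sin 127° = 882.49, north 1105 cos 127° = -665.01
Leg 2 (N71°E, 488 m): east 488 sin 71° = 461.41, north 488 cos 71° = 158.88
Leg 3 (013°, 2217 m): east 2217 sin 13° = 498.72, north 2217 cos 13° = 2160.18
Net north component: 1654.05 m.

1654 m north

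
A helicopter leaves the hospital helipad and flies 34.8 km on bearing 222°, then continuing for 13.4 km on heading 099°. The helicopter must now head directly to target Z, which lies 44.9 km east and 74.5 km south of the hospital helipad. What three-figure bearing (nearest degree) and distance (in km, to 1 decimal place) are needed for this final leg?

Leg 1 (222°, 34.8 km): east 34.8 sin 222° = -23.29, north 34.8 cos 222° = -25.86
Leg 2 (099°, 13.4 km): east 13.4 sin 99° = 13.24, north 13.4 cos 99° = -2.10
Current position: (-10.05, -27.96). Target: (44.9, -74.5). Remaining: Δeast = 54.95, Δnorth = -46.54.
Bearing = atan2(54.95, -46.54) mod 360° = 130.26°; distance = √((54.95)² + (-46.54)²) = 72.012 km.

130°, 72.0 km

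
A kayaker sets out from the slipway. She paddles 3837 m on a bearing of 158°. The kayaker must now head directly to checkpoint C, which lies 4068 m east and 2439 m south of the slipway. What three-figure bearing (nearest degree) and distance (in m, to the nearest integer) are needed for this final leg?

Leg 1 (158°, 3837 m): east 3837 sin 158° = 1437.37, north 3837 cos 158° = -3557.60
Current position: (1437.37, -3557.60). Target: (4068, -2439). Remaining: Δeast = 2630.63, Δnorth = 1118.60.
Bearing = atan2(2630.63, 1118.60) mod 360° = 66.96°; distance = √((2630.63)² + (1118.60)²) = 2858.586 m.

067°, 2859 m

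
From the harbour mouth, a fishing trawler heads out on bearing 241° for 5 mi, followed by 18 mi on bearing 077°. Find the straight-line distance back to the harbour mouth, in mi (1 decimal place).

Leg 1 (241°, 5 mi): east 5 sin 241° = -4.37, north 5 cos 241° = -2.42
Leg 2 (077°, 18 mi): east 18 sin 77° = 17.54, north 18 cos 77° = 4.05
Net: 13.17 east, 1.63 north. Distance = √((13.17)² + (1.63)²) = 13.265 mi.

13.3 mi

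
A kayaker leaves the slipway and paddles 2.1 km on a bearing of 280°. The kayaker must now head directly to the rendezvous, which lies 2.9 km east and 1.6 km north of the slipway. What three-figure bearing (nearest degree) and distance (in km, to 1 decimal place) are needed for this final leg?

Leg 1 (280°, 2.1 km): east 2.1 sin 280° = -2.07, north 2.1 cos 280° = 0.36
Current position: (-2.07, 0.36). Target: (2.9, 1.6). Remaining: Δeast = 4.97, Δnorth = 1.24.
Bearing = atan2(4.97, 1.24) mod 360° = 76.04°; distance = √((4.97)² + (1.24)²) = 5.119 km.

076°, 5.1 km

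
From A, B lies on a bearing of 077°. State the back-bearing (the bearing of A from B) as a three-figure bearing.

Back-bearing = 077° + 180° = 257°.

257°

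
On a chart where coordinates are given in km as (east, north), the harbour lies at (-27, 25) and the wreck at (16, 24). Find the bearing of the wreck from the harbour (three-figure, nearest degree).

Δeast = 16 − -27 = 43.00; Δnorth = 24 − 25 = -1.00.
Bearing = atan2(Δeast, Δnorth) mod 360° = 91.33° ≈ 091°.

091°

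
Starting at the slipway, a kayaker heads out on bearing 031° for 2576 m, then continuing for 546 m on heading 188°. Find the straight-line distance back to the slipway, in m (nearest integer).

2084 m

Leg 1 (031°, 2576 m): east 2576 sin 31° = 1326.74, north 2576 cos 31° = 2208.06
Leg 2 (188°, 546 m): east 546 sin 188° = -75.99, north 546 cos 188° = -540.69
Net: 1250.75 east, 1667.38 north. Distance = √((1250.75)² + (1667.38)²) = 2084.351 m.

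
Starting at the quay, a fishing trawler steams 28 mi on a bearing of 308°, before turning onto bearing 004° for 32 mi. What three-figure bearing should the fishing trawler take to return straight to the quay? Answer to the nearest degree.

Leg 1 (308°, 28 mi): east 28 sin 308° = -22.06, north 28 cos 308° = 17.24
Leg 2 (004°, 32 mi): east 32 sin 4° = 2.23, north 32 cos 4° = 31.92
Net displacement: -19.83 east, 49.16 north. Direction back to start is (19.83, -49.16): bearing = atan2(19.83, -49.16) mod 360° = 158.03° ≈ 158°.

158°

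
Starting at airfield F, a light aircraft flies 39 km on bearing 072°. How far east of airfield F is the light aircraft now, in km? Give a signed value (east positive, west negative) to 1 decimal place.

37.1 km

Leg 1 (072°, 39 km): east 39 sin 72° = 37.09, north 39 cos 72° = 12.05
Net east component: 37.09 km.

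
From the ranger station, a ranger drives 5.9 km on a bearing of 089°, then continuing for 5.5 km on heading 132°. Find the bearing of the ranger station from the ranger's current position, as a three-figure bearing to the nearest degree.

290°

Leg 1 (089°, 5.9 km): east 5.9 sin 89° = 5.90, north 5.9 cos 89° = 0.10
Leg 2 (132°, 5.5 km): east 5.5 sin 132° = 4.09, north 5.5 cos 132° = -3.68
Net displacement: 9.99 east, -3.58 north. Direction back to start is (-9.99, 3.58): bearing = atan2(-9.99, 3.58) mod 360° = 289.71° ≈ 290°.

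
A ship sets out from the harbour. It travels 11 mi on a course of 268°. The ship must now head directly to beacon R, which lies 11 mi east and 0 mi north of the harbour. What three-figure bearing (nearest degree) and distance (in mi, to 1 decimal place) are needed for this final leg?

Leg 1 (268°, 11 mi): east 11 sin 268° = -10.99, north 11 cos 268° = -0.38
Current position: (-10.99, -0.38). Target: (11, 0). Remaining: Δeast = 21.99, Δnorth = 0.38.
Bearing = atan2(21.99, 0.38) mod 360° = 89.00°; distance = √((21.99)² + (0.38)²) = 21.997 mi.

089°, 22.0 mi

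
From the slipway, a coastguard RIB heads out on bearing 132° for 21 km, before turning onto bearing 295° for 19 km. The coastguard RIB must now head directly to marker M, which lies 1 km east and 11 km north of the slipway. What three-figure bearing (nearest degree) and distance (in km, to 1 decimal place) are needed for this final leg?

Leg 1 (132°, 21 km): east 21 sin 132° = 15.61, north 21 cos 132° = -14.05
Leg 2 (295°, 19 km): east 19 sin 295° = -17.22, north 19 cos 295° = 8.03
Current position: (-1.61, -6.02). Target: (1, 11). Remaining: Δeast = 2.61, Δnorth = 17.02.
Bearing = atan2(2.61, 17.02) mod 360° = 8.73°; distance = √((2.61)² + (17.02)²) = 17.222 km.

009°, 17.2 km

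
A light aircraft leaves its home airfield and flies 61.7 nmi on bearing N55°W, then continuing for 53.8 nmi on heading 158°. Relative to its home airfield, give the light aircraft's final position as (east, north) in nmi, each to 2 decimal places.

Leg 1 (N55°W, 61.7 nmi): east 61.7 sin 305° = -50.54, north 61.7 cos 305° = 35.39
Leg 2 (158°, 53.8 nmi): east 53.8 sin 158° = 20.15, north 53.8 cos 158° = -49.88
Summing: -30.39 nmi east, -14.49 nmi north → (-30.39, -14.49).

(-30.39, -14.49)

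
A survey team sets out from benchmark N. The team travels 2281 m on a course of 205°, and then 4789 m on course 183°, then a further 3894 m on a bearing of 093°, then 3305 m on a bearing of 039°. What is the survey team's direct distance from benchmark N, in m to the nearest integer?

Leg 1 (205°, 2281 m): east 2281 sin 205° = -963.99, north 2281 cos 205° = -2067.29
Leg 2 (183°, 4789 m): east 4789 sin 183° = -250.64, north 4789 cos 183° = -4782.44
Leg 3 (093°, 3894 m): east 3894 sin 93° = 3888.66, north 3894 cos 93° = -203.80
Leg 4 (039°, 3305 m): east 3305 sin 39° = 2079.90, north 3305 cos 39° = 2568.47
Net: 4753.94 east, -4485.05 north. Distance = √((4753.94)² + (-4485.05)²) = 6535.720 m.

6536 m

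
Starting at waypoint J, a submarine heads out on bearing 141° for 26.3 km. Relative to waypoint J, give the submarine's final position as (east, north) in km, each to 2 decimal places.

Leg 1 (141°, 26.3 km): east 26.3 sin 141° = 16.55, north 26.3 cos 141° = -20.44
Summing: 16.55 km east, -20.44 km north → (16.55, -20.44).

(16.55, -20.44)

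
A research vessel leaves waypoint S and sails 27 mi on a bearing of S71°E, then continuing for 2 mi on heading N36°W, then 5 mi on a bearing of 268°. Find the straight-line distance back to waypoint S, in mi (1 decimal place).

Leg 1 (S71°E, 27 mi): east 27 sin 109° = 25.53, north 27 cos 109° = -8.79
Leg 2 (N36°W, 2 mi): east 2 sin 324° = -1.18, north 2 cos 324° = 1.62
Leg 3 (268°, 5 mi): east 5 sin 268° = -5.00, north 5 cos 268° = -0.17
Net: 19.36 east, -7.35 north. Distance = √((19.36)² + (-7.35)²) = 20.704 mi.

20.7 mi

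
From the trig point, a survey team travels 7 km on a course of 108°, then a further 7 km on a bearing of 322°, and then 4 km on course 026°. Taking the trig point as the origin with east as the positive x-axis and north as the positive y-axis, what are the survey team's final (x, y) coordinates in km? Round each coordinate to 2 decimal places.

Leg 1 (108°, 7 km): east 7 sin 108° = 6.66, north 7 cos 108° = -2.16
Leg 2 (322°, 7 km): east 7 sin 322° = -4.31, north 7 cos 322° = 5.52
Leg 3 (026°, 4 km): east 4 sin 26° = 1.75, north 4 cos 26° = 3.60
Summing: 4.10 km east, 6.95 km north → (4.10, 6.95).

(4.10, 6.95)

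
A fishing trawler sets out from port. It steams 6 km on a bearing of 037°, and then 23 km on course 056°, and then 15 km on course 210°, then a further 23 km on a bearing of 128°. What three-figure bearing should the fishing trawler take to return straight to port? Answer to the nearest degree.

Leg 1 (037°, 6 km): east 6 sin 37° = 3.61, north 6 cos 37° = 4.79
Leg 2 (056°, 23 km): east 23 sin 56° = 19.07, north 23 cos 56° = 12.86
Leg 3 (210°, 15 km): east 15 sin 210° = -7.50, north 15 cos 210° = -12.99
Leg 4 (128°, 23 km): east 23 sin 128° = 18.12, north 23 cos 128° = -14.16
Net displacement: 33.30 east, -9.50 north. Direction back to start is (-33.30, 9.50): bearing = atan2(-33.30, 9.50) mod 360° = 285.92° ≈ 286°.

286°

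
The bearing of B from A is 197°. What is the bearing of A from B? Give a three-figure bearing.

017°

Back-bearing = 197° − 180° = 017°.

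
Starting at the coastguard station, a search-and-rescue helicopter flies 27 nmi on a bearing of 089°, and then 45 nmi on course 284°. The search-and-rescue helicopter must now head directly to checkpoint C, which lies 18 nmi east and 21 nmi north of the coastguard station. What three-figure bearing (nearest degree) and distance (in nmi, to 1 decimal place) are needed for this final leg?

074°, 36.0 nmi

Leg 1 (089°, 27 nmi): east 27 sin 89° = 27.00, north 27 cos 89° = 0.47
Leg 2 (284°, 45 nmi): east 45 sin 284° = -43.66, north 45 cos 284° = 10.89
Current position: (-16.67, 11.36). Target: (18, 21). Remaining: Δeast = 34.67, Δnorth = 9.64.
Bearing = atan2(34.67, 9.64) mod 360° = 74.46°; distance = √((34.67)² + (9.64)²) = 35.983 nmi.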